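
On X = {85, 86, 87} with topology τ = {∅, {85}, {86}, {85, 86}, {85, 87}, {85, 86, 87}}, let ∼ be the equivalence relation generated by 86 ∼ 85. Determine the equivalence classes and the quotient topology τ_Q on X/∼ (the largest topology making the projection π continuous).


X/∼ = {[85=86], [87]}; |τ_Q| = 3.

Equivalence classes: [85=86], [87].
Quotient map π: X → X/∼ sends 85 ↦ [85=86], 86 ↦ [85=86], 87 ↦ [87].
For each subset V ⊆ X/∼, compute π^{-1}(V) ⊆ X and check whether π^{-1}(V) ∈ τ. V is open in τ_Q iff π^{-1}(V) ∈ τ.
  V = {}: π^{-1}(V) = ∅ ∈ τ ✓.
  V = {[85=86]}: π^{-1}(V) = {85, 86} ∈ τ ✓.
  V = {[87]}: π^{-1}(V) = {87} ∉ τ ✗.
  V = {[85=86], [87]}: π^{-1}(V) = {85, 86, 87} ∈ τ ✓.
Open sets in the quotient: τ_Q = {{}, {[85=86]}, {[85=86], [87]}} (3 elements).


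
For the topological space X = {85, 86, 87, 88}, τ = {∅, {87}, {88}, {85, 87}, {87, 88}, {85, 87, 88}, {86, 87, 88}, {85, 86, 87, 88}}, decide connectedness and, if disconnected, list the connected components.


(X, τ) is connected.

Find clopen sets (U ∈ τ with X ∖ U ∈ τ):
  U = ∅, X ∖ U = {85, 86, 87, 88} — both open, so U is clopen.
  U = {85, 86, 87, 88}, X ∖ U = ∅ — both open, so U is clopen.
Only trivial clopens (∅ and X) exist, so (X, τ) is connected.
Compute connected components by grouping points that agree on all clopens:
  component: {85, 86, 87, 88}


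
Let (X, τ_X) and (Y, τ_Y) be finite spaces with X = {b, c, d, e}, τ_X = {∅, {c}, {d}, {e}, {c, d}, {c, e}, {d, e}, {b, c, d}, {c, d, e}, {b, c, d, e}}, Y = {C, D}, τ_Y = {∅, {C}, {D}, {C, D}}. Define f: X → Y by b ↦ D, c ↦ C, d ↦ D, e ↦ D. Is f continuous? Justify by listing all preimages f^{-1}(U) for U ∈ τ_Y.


f is NOT continuous.

Compute f^{-1}(U) for each U ∈ τ_Y:
  U = ∅: f^{-1}(U) = ∅ ∈ τ_X ✓.
  U = {C}: f^{-1}(U) = {c} ∈ τ_X ✓.
  U = {D}: f^{-1}(U) = {b, d, e} ∉ τ_X ✗.
  U = {C, D}: f^{-1}(U) = {b, c, d, e} ∈ τ_X ✓.
Found U = {D} with f^{-1}(U) = {b, d, e} not in τ_X. Therefore f is NOT continuous.


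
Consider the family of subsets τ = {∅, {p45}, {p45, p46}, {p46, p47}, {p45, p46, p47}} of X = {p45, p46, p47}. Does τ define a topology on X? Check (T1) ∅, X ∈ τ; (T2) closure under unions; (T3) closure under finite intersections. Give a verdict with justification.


τ is NOT a topology on X.

Axiom (T1): ∅ ∈ τ? Yes; X ∈ τ? Yes.
Axiom (T2/T3): check pairwise unions and intersections of members of τ.
Counterexample for (T3): {p45, p46} ∩ {p46, p47} = {p46} ∉ τ. Therefore τ is NOT a topology.


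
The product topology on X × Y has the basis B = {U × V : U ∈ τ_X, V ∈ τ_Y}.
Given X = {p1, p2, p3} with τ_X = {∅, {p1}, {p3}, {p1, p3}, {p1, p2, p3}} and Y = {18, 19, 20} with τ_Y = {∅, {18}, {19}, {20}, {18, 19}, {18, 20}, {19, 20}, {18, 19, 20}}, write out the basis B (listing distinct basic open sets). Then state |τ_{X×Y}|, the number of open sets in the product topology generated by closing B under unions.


Basis B = {∅ × ∅, {p1} × {18}, {p1} × {19}, {p1} × {20}, {p3} × {18}, {p3} × {19}, {p3} × {20}, {p1} × {18, 19}, {p1} × {18, 20}, {p1, p3} × {18}, {p1} × {19, 20}, {p1, p3} × {19}, {p1, p3} × {20}, {p3} × {18, 19}, {p3} × {18, 20}, {p3} × {19, 20}, {p1} × {18, 19, 20}, {p1, p2, p3} × {18}, {p1, p2, p3} × {19}, {p1, p2, p3} × {20}, {p3} × {18, 19, 20}, {p1, p3} × {18, 19}, {p1, p3} × {18, 20}, {p1, p3} × {19, 20}, {p1, p3} × {18, 19, 20}, {p1, p2, p3} × {18, 19}, {p1, p2, p3} × {18, 20}, {p1, p2, p3} × {19, 20}, {p1, p2, p3} × {18, 19, 20}}; |τ_{X×Y}| = 125.

Enumerate products U × V with U ∈ τ_X, V ∈ τ_Y (deduplicated):
  ∅ × ∅ = {} (∅)
  {p1} × {18} = {(p1,18)}
  {p1} × {19} = {(p1,19)}
  {p1} × {20} = {(p1,20)}
  {p3} × {18} = {(p3,18)}
  {p3} × {19} = {(p3,19)}
  {p3} × {20} = {(p3,20)}
  {p1} × {18, 19} = {(p1,18), (p1,19)}
  {p1} × {18, 20} = {(p1,18), (p1,20)}
  {p1, p3} × {18} = {(p1,18), (p3,18)}
  {p1} × {19, 20} = {(p1,19), (p1,20)}
  {p1, p3} × {19} = {(p1,19), (p3,19)}
  {p1, p3} × {20} = {(p1,20), (p3,20)}
  {p3} × {18, 19} = {(p3,18), (p3,19)}
  {p3} × {18, 20} = {(p3,18), (p3,20)}
  {p3} × {19, 20} = {(p3,19), (p3,20)}
  {p1} × {18, 19, 20} = {(p1,18), (p1,19), (p1,20)}
  {p1, p2, p3} × {18} = {(p1,18), (p2,18), (p3,18)}
  {p1, p2, p3} × {19} = {(p1,19), (p2,19), (p3,19)}
  {p1, p2, p3} × {20} = {(p1,20), (p2,20), (p3,20)}
  {p3} × {18, 19, 20} = {(p3,18), (p3,19), (p3,20)}
  {p1, p3} × {18, 19} = {(p1,18), (p1,19), (p3,18), (p3,19)}
  {p1, p3} × {18, 20} = {(p1,18), (p1,20), (p3,18), (p3,20)}
  {p1, p3} × {19, 20} = {(p1,19), (p1,20), (p3,19), (p3,20)}
  {p1, p3} × {18, 19, 20} = {(p1,18), (p1,19), (p1,20), (p3,18), (p3,19), (p3,20)}
  {p1, p2, p3} × {18, 19} = {(p1,18), (p1,19), (p2,18), (p2,19), (p3,18), (p3,19)}
  {p1, p2, p3} × {18, 20} = {(p1,18), (p1,20), (p2,18), (p2,20), (p3,18), (p3,20)}
  {p1, p2, p3} × {19, 20} = {(p1,19), (p1,20), (p2,19), (p2,20), (p3,19), (p3,20)}
  {p1, p2, p3} × {18, 19, 20} = {(p1,18), (p1,19), (p1,20), (p2,18), (p2,19), (p2,20), (p3,18), (p3,19), (p3,20)}
These 29 distinct sets form the basis B.
Close under arbitrary unions to get τ_{X×Y}; counting gives |τ_{X×Y}| = 125.


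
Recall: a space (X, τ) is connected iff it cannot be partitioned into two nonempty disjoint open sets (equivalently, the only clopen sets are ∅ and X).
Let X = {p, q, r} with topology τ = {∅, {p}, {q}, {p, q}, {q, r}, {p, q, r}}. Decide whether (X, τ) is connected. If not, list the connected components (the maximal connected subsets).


(X, τ) is disconnected; components = [{p}, {q, r}].

Find clopen sets (U ∈ τ with X ∖ U ∈ τ):
  U = ∅, X ∖ U = {p, q, r} — both open, so U is clopen.
  U = {p}, X ∖ U = {q, r} — both open, so U is clopen.
  U = {q, r}, X ∖ U = {p} — both open, so U is clopen.
  U = {p, q, r}, X ∖ U = ∅ — both open, so U is clopen.
Nontrivial clopen(s) exist: e.g. {p}. So (X, τ) is disconnected.
Compute connected components by grouping points that agree on all clopens:
  component: {p}
  component: {q, r}


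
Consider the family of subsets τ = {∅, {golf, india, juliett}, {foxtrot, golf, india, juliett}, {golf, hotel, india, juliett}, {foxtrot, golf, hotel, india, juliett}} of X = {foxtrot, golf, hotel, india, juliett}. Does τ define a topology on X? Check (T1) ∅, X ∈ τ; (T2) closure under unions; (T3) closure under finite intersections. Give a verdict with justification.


τ IS a topology on X.

Axiom (T1): ∅ ∈ τ? Yes; X ∈ τ? Yes.
Axiom (T2/T3): check pairwise unions and intersections of members of τ.
All pairwise intersections and unions checked — each lies in τ. Therefore τ satisfies (T1), (T2), (T3): it IS a topology on X.


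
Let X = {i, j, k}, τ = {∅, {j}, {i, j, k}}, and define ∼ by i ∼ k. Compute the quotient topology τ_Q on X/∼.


X/∼ = {[i=k], [j]}; |τ_Q| = 3.

Equivalence classes: [i=k], [j].
Quotient map π: X → X/∼ sends i ↦ [i=k], j ↦ [j], k ↦ [i=k].
For each subset V ⊆ X/∼, compute π^{-1}(V) ⊆ X and check whether π^{-1}(V) ∈ τ. V is open in τ_Q iff π^{-1}(V) ∈ τ.
  V = {}: π^{-1}(V) = ∅ ∈ τ ✓.
  V = {[i=k]}: π^{-1}(V) = {i, k} ∉ τ ✗.
  V = {[j]}: π^{-1}(V) = {j} ∈ τ ✓.
  V = {[i=k], [j]}: π^{-1}(V) = {i, j, k} ∈ τ ✓.
Open sets in the quotient: τ_Q = {{}, {[j]}, {[i=k], [j]}} (3 elements).


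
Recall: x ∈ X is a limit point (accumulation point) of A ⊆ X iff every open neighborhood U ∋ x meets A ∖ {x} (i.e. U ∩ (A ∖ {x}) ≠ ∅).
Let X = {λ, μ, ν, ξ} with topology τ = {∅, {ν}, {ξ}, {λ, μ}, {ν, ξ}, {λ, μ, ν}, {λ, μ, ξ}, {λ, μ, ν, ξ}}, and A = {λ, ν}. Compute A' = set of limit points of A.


A' = {μ}

For each x ∈ X, list the open sets U ∈ τ with x ∈ U, then check whether U ∩ (A ∖ {x}) ≠ ∅ for every such U.
  x = λ: open {λ, μ} ∋ x has {λ, μ} ∩ (A ∖ {λ}) = ∅, so x is NOT a limit point.
  x = μ: opens ∋ x are {λ, μ}, {λ, μ, ν}, {λ, μ, ξ}, {λ, μ, ν, ξ}; each meets A ∖ {μ}, so x IS a limit point.
  x = ν: open {ν} ∋ x has {ν} ∩ (A ∖ {ν}) = ∅, so x is NOT a limit point.
  x = ξ: open {ξ} ∋ x has {ξ} ∩ (A ∖ {ξ}) = ∅, so x is NOT a limit point.
Collecting: A' = {μ}.


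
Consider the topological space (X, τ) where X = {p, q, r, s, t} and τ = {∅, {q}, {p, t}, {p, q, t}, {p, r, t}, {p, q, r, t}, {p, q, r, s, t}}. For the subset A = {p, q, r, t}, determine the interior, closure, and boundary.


int(A) = {p, q, r, t}, cl(A) = {p, q, r, s, t}, ∂A = {s}.

Closed sets in (X, τ) are complements of opens:
  closed(X, τ) = {∅, {s}, {q, s}, {r, s}, {q, r, s}, {p, r, s, t}, {p, q, r, s, t}}.
int(A) = ⋃ {U ∈ τ : U ⊆ A}. Opens contained in A: ∅, {q}, {p, t}, {p, q, t}, {p, r, t}, {p, q, r, t}.
Taking the union of these: int(A) = {p, q, r, t}.
cl(A) = ⋂ {C closed : A ⊆ C}. Closed sets containing A: {p, q, r, s, t}.
Intersecting these: cl(A) = {p, q, r, s, t}.
∂A = cl(A) ∖ int(A) = {p, q, r, s, t} ∖ {p, q, r, t} = {s}.


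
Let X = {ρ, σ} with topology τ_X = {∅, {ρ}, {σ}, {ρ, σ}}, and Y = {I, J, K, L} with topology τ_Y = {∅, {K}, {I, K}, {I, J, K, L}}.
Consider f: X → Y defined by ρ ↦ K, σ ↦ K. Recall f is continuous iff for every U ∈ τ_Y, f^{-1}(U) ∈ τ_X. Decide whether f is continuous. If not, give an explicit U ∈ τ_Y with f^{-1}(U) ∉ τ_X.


f IS continuous.

Compute f^{-1}(U) for each U ∈ τ_Y:
  U = ∅: f^{-1}(U) = ∅ ∈ τ_X ✓.
  U = {K}: f^{-1}(U) = {ρ, σ} ∈ τ_X ✓.
  U = {I, K}: f^{-1}(U) = {ρ, σ} ∈ τ_X ✓.
  U = {I, J, K, L}: f^{-1}(U) = {ρ, σ} ∈ τ_X ✓.
Every preimage lies in τ_X, so f IS continuous.


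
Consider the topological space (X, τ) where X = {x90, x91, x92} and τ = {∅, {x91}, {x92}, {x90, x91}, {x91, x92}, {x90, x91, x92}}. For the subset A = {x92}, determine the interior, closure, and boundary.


int(A) = {x92}, cl(A) = {x92}, ∂A = ∅.

Closed sets in (X, τ) are complements of opens:
  closed(X, τ) = {∅, {x90}, {x92}, {x90, x91}, {x90, x92}, {x90, x91, x92}}.
int(A) = ⋃ {U ∈ τ : U ⊆ A}. Opens contained in A: ∅, {x92}.
Taking the union of these: int(A) = {x92}.
cl(A) = ⋂ {C closed : A ⊆ C}. Closed sets containing A: {x92}, {x90, x92}, {x90, x91, x92}.
Intersecting these: cl(A) = {x92}.
∂A = cl(A) ∖ int(A) = {x92} ∖ {x92} = ∅.


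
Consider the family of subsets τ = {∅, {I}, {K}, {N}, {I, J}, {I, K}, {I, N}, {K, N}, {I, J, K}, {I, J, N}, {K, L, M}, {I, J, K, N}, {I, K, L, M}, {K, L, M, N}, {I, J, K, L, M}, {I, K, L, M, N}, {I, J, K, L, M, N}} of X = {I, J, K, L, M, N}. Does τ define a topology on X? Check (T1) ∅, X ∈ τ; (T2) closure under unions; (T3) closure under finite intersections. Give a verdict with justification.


τ is NOT a topology on X.

Axiom (T1): ∅ ∈ τ? Yes; X ∈ τ? Yes.
Axiom (T2/T3): check pairwise unions and intersections of members of τ.
Counterexample for (T2): {I} ∪ {K, N} = {I, K, N} ∉ τ. Therefore τ is NOT a topology.


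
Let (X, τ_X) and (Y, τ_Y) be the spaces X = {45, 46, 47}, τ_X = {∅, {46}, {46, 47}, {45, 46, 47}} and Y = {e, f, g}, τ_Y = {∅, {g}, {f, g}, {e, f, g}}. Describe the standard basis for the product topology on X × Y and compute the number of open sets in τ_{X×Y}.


Basis B = {∅ × ∅, {46} × {g}, {46} × {f, g}, {46, 47} × {g}, {45, 46, 47} × {g}, {46} × {e, f, g}, {46, 47} × {f, g}, {45, 46, 47} × {f, g}, {46, 47} × {e, f, g}, {45, 46, 47} × {e, f, g}}; |τ_{X×Y}| = 20.

Enumerate products U × V with U ∈ τ_X, V ∈ τ_Y (deduplicated):
  ∅ × ∅ = {} (∅)
  {46} × {g} = {(46,g)}
  {46} × {f, g} = {(46,f), (46,g)}
  {46, 47} × {g} = {(46,g), (47,g)}
  {45, 46, 47} × {g} = {(45,g), (46,g), (47,g)}
  {46} × {e, f, g} = {(46,e), (46,f), (46,g)}
  {46, 47} × {f, g} = {(46,f), (46,g), (47,f), (47,g)}
  {45, 46, 47} × {f, g} = {(45,f), (45,g), (46,f), (46,g), (47,f), (47,g)}
  {46, 47} × {e, f, g} = {(46,e), (46,f), (46,g), (47,e), (47,f), (47,g)}
  {45, 46, 47} × {e, f, g} = {(45,e), (45,f), (45,g), (46,e), (46,f), (46,g), (47,e), (47,f), (47,g)}
These 10 distinct sets form the basis B.
Close under arbitrary unions to get τ_{X×Y}; counting gives |τ_{X×Y}| = 20.


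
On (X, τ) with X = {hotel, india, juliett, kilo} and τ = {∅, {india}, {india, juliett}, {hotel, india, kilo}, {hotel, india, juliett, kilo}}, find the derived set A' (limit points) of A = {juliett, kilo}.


A' = {hotel}

For each x ∈ X, list the open sets U ∈ τ with x ∈ U, then check whether U ∩ (A ∖ {x}) ≠ ∅ for every such U.
  x = hotel: opens ∋ x are {hotel, india, kilo}, {hotel, india, juliett, kilo}; each meets A ∖ {hotel}, so x IS a limit point.
  x = india: open {india} ∋ x has {india} ∩ (A ∖ {india}) = ∅, so x is NOT a limit point.
  x = juliett: open {india, juliett} ∋ x has {india, juliett} ∩ (A ∖ {juliett}) = ∅, so x is NOT a limit point.
  x = kilo: open {hotel, india, kilo} ∋ x has {hotel, india, kilo} ∩ (A ∖ {kilo}) = ∅, so x is NOT a limit point.
Collecting: A' = {hotel}.


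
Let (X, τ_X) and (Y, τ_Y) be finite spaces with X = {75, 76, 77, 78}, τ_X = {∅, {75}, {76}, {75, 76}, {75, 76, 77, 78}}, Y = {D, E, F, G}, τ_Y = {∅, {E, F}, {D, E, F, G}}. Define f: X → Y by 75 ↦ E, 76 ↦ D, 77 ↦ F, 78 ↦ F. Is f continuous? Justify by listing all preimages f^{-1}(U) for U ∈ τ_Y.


f is NOT continuous.

Compute f^{-1}(U) for each U ∈ τ_Y:
  U = ∅: f^{-1}(U) = ∅ ∈ τ_X ✓.
  U = {E, F}: f^{-1}(U) = {75, 77, 78} ∉ τ_X ✗.
  U = {D, E, F, G}: f^{-1}(U) = {75, 76, 77, 78} ∈ τ_X ✓.
Found U = {E, F} with f^{-1}(U) = {75, 77, 78} not in τ_X. Therefore f is NOT continuous.


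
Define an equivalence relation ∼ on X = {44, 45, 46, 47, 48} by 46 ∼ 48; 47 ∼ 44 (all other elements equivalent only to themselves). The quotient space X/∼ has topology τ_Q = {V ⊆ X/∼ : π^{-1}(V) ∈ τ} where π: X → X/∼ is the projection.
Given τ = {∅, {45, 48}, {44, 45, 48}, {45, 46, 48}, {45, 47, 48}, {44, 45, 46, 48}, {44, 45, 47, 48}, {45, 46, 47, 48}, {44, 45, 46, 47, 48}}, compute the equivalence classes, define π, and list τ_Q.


X/∼ = {[44=47], [45], [46=48]}; |τ_Q| = 3.

Equivalence classes: [44=47], [45], [46=48].
Quotient map π: X → X/∼ sends 44 ↦ [44=47], 45 ↦ [45], 46 ↦ [46=48], 47 ↦ [44=47], 48 ↦ [46=48].
For each subset V ⊆ X/∼, compute π^{-1}(V) ⊆ X and check whether π^{-1}(V) ∈ τ. V is open in τ_Q iff π^{-1}(V) ∈ τ.
  V = {}: π^{-1}(V) = ∅ ∈ τ ✓.
  V = {[44=47]}: π^{-1}(V) = {44, 47} ∉ τ ✗.
  V = {[45]}: π^{-1}(V) = {45} ∉ τ ✗.
  V = {[44=47], [45]}: π^{-1}(V) = {44, 45, 47} ∉ τ ✗.
  V = {[46=48]}: π^{-1}(V) = {46, 48} ∉ τ ✗.
  V = {[44=47], [46=48]}: π^{-1}(V) = {44, 46, 47, 48} ∉ τ ✗.
  V = {[45], [46=48]}: π^{-1}(V) = {45, 46, 48} ∈ τ ✓.
  V = {[44=47], [45], [46=48]}: π^{-1}(V) = {44, 45, 46, 47, 48} ∈ τ ✓.
Open sets in the quotient: τ_Q = {{}, {[45], [46=48]}, {[44=47], [45], [46=48]}} (3 elements).


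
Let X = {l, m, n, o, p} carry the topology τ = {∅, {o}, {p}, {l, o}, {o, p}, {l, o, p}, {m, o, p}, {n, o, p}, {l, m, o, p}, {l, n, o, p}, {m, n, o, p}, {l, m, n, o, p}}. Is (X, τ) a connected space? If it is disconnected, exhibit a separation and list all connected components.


(X, τ) is connected.

Find clopen sets (U ∈ τ with X ∖ U ∈ τ):
  U = ∅, X ∖ U = {l, m, n, o, p} — both open, so U is clopen.
  U = {l, m, n, o, p}, X ∖ U = ∅ — both open, so U is clopen.
Only trivial clopens (∅ and X) exist, so (X, τ) is connected.
Compute connected components by grouping points that agree on all clopens:
  component: {l, m, n, o, p}


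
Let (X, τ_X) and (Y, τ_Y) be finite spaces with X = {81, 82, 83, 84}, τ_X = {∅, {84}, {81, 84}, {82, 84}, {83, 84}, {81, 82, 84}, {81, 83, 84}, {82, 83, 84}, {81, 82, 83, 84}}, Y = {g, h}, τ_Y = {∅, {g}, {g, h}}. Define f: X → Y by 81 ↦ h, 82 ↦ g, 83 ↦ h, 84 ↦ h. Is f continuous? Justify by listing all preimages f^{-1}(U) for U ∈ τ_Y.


f is NOT continuous.

Compute f^{-1}(U) for each U ∈ τ_Y:
  U = ∅: f^{-1}(U) = ∅ ∈ τ_X ✓.
  U = {g}: f^{-1}(U) = {82} ∉ τ_X ✗.
  U = {g, h}: f^{-1}(U) = {81, 82, 83, 84} ∈ τ_X ✓.
Found U = {g} with f^{-1}(U) = {82} not in τ_X. Therefore f is NOT continuous.


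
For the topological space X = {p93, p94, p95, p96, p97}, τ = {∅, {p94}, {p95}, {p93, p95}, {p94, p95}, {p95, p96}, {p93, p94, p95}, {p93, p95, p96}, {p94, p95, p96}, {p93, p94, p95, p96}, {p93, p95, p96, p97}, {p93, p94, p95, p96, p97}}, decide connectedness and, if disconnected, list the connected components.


(X, τ) is disconnected; components = [{p94}, {p93, p95, p96, p97}].

Find clopen sets (U ∈ τ with X ∖ U ∈ τ):
  U = ∅, X ∖ U = {p93, p94, p95, p96, p97} — both open, so U is clopen.
  U = {p94}, X ∖ U = {p93, p95, p96, p97} — both open, so U is clopen.
  U = {p93, p95, p96, p97}, X ∖ U = {p94} — both open, so U is clopen.
  U = {p93, p94, p95, p96, p97}, X ∖ U = ∅ — both open, so U is clopen.
Nontrivial clopen(s) exist: e.g. {p94}. So (X, τ) is disconnected.
Compute connected components by grouping points that agree on all clopens:
  component: {p94}
  component: {p93, p95, p96, p97}


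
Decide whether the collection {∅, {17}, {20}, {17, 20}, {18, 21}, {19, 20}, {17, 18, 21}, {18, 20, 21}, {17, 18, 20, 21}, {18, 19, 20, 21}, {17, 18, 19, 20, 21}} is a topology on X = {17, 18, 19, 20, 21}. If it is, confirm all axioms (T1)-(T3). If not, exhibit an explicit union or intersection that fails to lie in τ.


τ is NOT a topology on X.

Axiom (T1): ∅ ∈ τ? Yes; X ∈ τ? Yes.
Axiom (T2/T3): check pairwise unions and intersections of members of τ.
Counterexample for (T2): {17} ∪ {19, 20} = {17, 19, 20} ∉ τ. Therefore τ is NOT a topology.


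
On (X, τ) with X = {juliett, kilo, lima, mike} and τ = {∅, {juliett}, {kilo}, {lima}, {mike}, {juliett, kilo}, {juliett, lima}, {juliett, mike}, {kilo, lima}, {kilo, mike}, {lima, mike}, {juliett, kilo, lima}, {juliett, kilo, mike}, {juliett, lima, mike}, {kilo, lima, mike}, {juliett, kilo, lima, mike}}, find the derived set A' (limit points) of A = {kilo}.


A' = ∅

For each x ∈ X, list the open sets U ∈ τ with x ∈ U, then check whether U ∩ (A ∖ {x}) ≠ ∅ for every such U.
  x = juliett: open {juliett} ∋ x has {juliett} ∩ (A ∖ {juliett}) = ∅, so x is NOT a limit point.
  x = kilo: open {kilo} ∋ x has {kilo} ∩ (A ∖ {kilo}) = ∅, so x is NOT a limit point.
  x = lima: open {lima} ∋ x has {lima} ∩ (A ∖ {lima}) = ∅, so x is NOT a limit point.
  x = mike: open {mike} ∋ x has {mike} ∩ (A ∖ {mike}) = ∅, so x is NOT a limit point.
Collecting: A' = ∅.


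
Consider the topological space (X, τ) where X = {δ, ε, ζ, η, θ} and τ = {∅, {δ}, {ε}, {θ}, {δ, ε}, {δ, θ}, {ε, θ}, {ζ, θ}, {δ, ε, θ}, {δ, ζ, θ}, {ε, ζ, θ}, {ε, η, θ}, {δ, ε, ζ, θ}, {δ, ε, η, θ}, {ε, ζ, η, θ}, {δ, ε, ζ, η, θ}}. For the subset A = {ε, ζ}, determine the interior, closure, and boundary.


int(A) = {ε}, cl(A) = {ε, ζ, η}, ∂A = {ζ, η}.

Closed sets in (X, τ) are complements of opens:
  closed(X, τ) = {∅, {δ}, {ζ}, {η}, {δ, ζ}, {δ, η}, {ε, η}, {ζ, η}, {δ, ε, η}, {δ, ζ, η}, {ε, ζ, η}, {ζ, η, θ}, {δ, ε, ζ, η}, {δ, ζ, η, θ}, {ε, ζ, η, θ}, {δ, ε, ζ, η, θ}}.
int(A) = ⋃ {U ∈ τ : U ⊆ A}. Opens contained in A: ∅, {ε}.
Taking the union of these: int(A) = {ε}.
cl(A) = ⋂ {C closed : A ⊆ C}. Closed sets containing A: {ε, ζ, η}, {δ, ε, ζ, η}, {ε, ζ, η, θ}, {δ, ε, ζ, η, θ}.
Intersecting these: cl(A) = {ε, ζ, η}.
∂A = cl(A) ∖ int(A) = {ε, ζ, η} ∖ {ε} = {ζ, η}.


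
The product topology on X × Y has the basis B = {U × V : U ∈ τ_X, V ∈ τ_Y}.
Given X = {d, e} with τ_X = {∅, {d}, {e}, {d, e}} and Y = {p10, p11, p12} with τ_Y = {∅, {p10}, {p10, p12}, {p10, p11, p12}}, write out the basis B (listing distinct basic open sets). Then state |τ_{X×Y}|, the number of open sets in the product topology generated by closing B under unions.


Basis B = {∅ × ∅, {d} × {p10}, {e} × {p10}, {d} × {p10, p12}, {d, e} × {p10}, {e} × {p10, p12}, {d} × {p10, p11, p12}, {e} × {p10, p11, p12}, {d, e} × {p10, p12}, {d, e} × {p10, p11, p12}}; |τ_{X×Y}| = 16.

Enumerate products U × V with U ∈ τ_X, V ∈ τ_Y (deduplicated):
  ∅ × ∅ = {} (∅)
  {d} × {p10} = {(d,p10)}
  {e} × {p10} = {(e,p10)}
  {d} × {p10, p12} = {(d,p10), (d,p12)}
  {d, e} × {p10} = {(d,p10), (e,p10)}
  {e} × {p10, p12} = {(e,p10), (e,p12)}
  {d} × {p10, p11, p12} = {(d,p10), (d,p11), (d,p12)}
  {e} × {p10, p11, p12} = {(e,p10), (e,p11), (e,p12)}
  {d, e} × {p10, p12} = {(d,p10), (d,p12), (e,p10), (e,p12)}
  {d, e} × {p10, p11, p12} = {(d,p10), (d,p11), (d,p12), (e,p10), (e,p11), (e,p12)}
These 10 distinct sets form the basis B.
Close under arbitrary unions to get τ_{X×Y}; counting gives |τ_{X×Y}| = 16.


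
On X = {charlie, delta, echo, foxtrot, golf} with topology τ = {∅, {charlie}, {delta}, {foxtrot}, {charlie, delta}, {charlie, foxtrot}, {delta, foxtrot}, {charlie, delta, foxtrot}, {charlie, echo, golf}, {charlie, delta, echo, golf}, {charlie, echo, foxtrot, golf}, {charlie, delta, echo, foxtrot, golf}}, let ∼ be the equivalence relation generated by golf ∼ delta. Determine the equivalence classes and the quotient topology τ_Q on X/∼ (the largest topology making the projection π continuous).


X/∼ = {[charlie], [delta=golf], [echo], [foxtrot]}; |τ_Q| = 6.

Equivalence classes: [charlie], [delta=golf], [echo], [foxtrot].
Quotient map π: X → X/∼ sends charlie ↦ [charlie], delta ↦ [delta=golf], echo ↦ [echo], foxtrot ↦ [foxtrot], golf ↦ [delta=golf].
For each subset V ⊆ X/∼, compute π^{-1}(V) ⊆ X and check whether π^{-1}(V) ∈ τ. V is open in τ_Q iff π^{-1}(V) ∈ τ.
  V = {}: π^{-1}(V) = ∅ ∈ τ ✓.
  V = {[charlie]}: π^{-1}(V) = {charlie} ∈ τ ✓.
  V = {[delta=golf]}: π^{-1}(V) = {delta, golf} ∉ τ ✗.
  V = {[charlie], [delta=golf]}: π^{-1}(V) = {charlie, delta, golf} ∉ τ ✗.
  V = {[echo]}: π^{-1}(V) = {echo} ∉ τ ✗.
  V = {[charlie], [echo]}: π^{-1}(V) = {charlie, echo} ∉ τ ✗.
  V = {[delta=golf], [echo]}: π^{-1}(V) = {delta, echo, golf} ∉ τ ✗.
  V = {[charlie], [delta=golf], [echo]}: π^{-1}(V) = {charlie, delta, echo, golf} ∈ τ ✓.
  V = {[foxtrot]}: π^{-1}(V) = {foxtrot} ∈ τ ✓.
  V = {[charlie], [foxtrot]}: π^{-1}(V) = {charlie, foxtrot} ∈ τ ✓.
  V = {[delta=golf], [foxtrot]}: π^{-1}(V) = {delta, foxtrot, golf} ∉ τ ✗.
  V = {[charlie], [delta=golf], [foxtrot]}: π^{-1}(V) = {charlie, delta, foxtrot, golf} ∉ τ ✗.
  V = {[echo], [foxtrot]}: π^{-1}(V) = {echo, foxtrot} ∉ τ ✗.
  V = {[charlie], [echo], [foxtrot]}: π^{-1}(V) = {charlie, echo, foxtrot} ∉ τ ✗.
  V = {[delta=golf], [echo], [foxtrot]}: π^{-1}(V) = {delta, echo, foxtrot, golf} ∉ τ ✗.
  V = {[charlie], [delta=golf], [echo], [foxtrot]}: π^{-1}(V) = {charlie, delta, echo, foxtrot, golf} ∈ τ ✓.
Open sets in the quotient: τ_Q = {{}, {[charlie]}, {[charlie], [delta=golf], [echo]}, {[foxtrot]}, {[charlie], [foxtrot]}, {[charlie], [delta=golf], [echo], [foxtrot]}} (6 elements).


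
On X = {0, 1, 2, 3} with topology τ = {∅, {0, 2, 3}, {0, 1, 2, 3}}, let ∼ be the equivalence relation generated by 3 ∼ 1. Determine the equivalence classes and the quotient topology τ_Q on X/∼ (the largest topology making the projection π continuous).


X/∼ = {[0], [1=3], [2]}; |τ_Q| = 2.

Equivalence classes: [0], [1=3], [2].
Quotient map π: X → X/∼ sends 0 ↦ [0], 1 ↦ [1=3], 2 ↦ [2], 3 ↦ [1=3].
For each subset V ⊆ X/∼, compute π^{-1}(V) ⊆ X and check whether π^{-1}(V) ∈ τ. V is open in τ_Q iff π^{-1}(V) ∈ τ.
  V = {}: π^{-1}(V) = ∅ ∈ τ ✓.
  V = {[0]}: π^{-1}(V) = {0} ∉ τ ✗.
  V = {[1=3]}: π^{-1}(V) = {1, 3} ∉ τ ✗.
  V = {[0], [1=3]}: π^{-1}(V) = {0, 1, 3} ∉ τ ✗.
  V = {[2]}: π^{-1}(V) = {2} ∉ τ ✗.
  V = {[0], [2]}: π^{-1}(V) = {0, 2} ∉ τ ✗.
  V = {[1=3], [2]}: π^{-1}(V) = {1, 2, 3} ∉ τ ✗.
  V = {[0], [1=3], [2]}: π^{-1}(V) = {0, 1, 2, 3} ∈ τ ✓.
Open sets in the quotient: τ_Q = {{}, {[0], [1=3], [2]}} (2 elements).


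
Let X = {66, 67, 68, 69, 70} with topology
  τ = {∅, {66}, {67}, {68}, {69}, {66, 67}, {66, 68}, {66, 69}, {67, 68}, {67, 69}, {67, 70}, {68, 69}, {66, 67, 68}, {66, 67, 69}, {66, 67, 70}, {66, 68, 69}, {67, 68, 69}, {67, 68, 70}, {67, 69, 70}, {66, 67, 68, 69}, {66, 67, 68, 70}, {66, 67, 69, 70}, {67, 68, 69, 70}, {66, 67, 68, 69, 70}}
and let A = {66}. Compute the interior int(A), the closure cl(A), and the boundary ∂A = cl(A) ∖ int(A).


int(A) = {66}, cl(A) = {66}, ∂A = ∅.

Closed sets in (X, τ) are complements of opens:
  closed(X, τ) = {∅, {66}, {68}, {69}, {70}, {66, 68}, {66, 69}, {66, 70}, {67, 70}, {68, 69}, {68, 70}, {69, 70}, {66, 67, 70}, {66, 68, 69}, {66, 68, 70}, {66, 69, 70}, {67, 68, 70}, {67, 69, 70}, {68, 69, 70}, {66, 67, 68, 70}, {66, 67, 69, 70}, {66, 68, 69, 70}, {67, 68, 69, 70}, {66, 67, 68, 69, 70}}.
int(A) = ⋃ {U ∈ τ : U ⊆ A}. Opens contained in A: ∅, {66}.
Taking the union of these: int(A) = {66}.
cl(A) = ⋂ {C closed : A ⊆ C}. Closed sets containing A: {66}, {66, 68}, {66, 69}, {66, 70}, {66, 67, 70}, {66, 68, 69}, {66, 68, 70}, {66, 69, 70}, {66, 67, 68, 70}, {66, 67, 69, 70}, {66, 68, 69, 70}, {66, 67, 68, 69, 70}.
Intersecting these: cl(A) = {66}.
∂A = cl(A) ∖ int(A) = {66} ∖ {66} = ∅.


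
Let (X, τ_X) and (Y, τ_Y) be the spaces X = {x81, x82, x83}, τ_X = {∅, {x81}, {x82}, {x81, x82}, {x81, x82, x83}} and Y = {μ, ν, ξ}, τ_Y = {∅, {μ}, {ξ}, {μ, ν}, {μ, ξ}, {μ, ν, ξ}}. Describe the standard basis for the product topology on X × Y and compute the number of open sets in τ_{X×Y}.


Basis B = {∅ × ∅, {x81} × {μ}, {x81} × {ξ}, {x82} × {μ}, {x82} × {ξ}, {x81} × {μ, ν}, {x81} × {μ, ξ}, {x81, x82} × {μ}, {x81, x82} × {ξ}, {x82} × {μ, ν}, {x82} × {μ, ξ}, {x81} × {μ, ν, ξ}, {x81, x82, x83} × {μ}, {x81, x82, x83} × {ξ}, {x82} × {μ, ν, ξ}, {x81, x82} × {μ, ν}, {x81, x82} × {μ, ξ}, {x81, x82} × {μ, ν, ξ}, {x81, x82, x83} × {μ, ν}, {x81, x82, x83} × {μ, ξ}, {x81, x82, x83} × {μ, ν, ξ}}; |τ_{X×Y}| = 70.

Enumerate products U × V with U ∈ τ_X, V ∈ τ_Y (deduplicated):
  ∅ × ∅ = {} (∅)
  {x81} × {μ} = {(x81,μ)}
  {x81} × {ξ} = {(x81,ξ)}
  {x82} × {μ} = {(x82,μ)}
  {x82} × {ξ} = {(x82,ξ)}
  {x81} × {μ, ν} = {(x81,μ), (x81,ν)}
  {x81} × {μ, ξ} = {(x81,μ), (x81,ξ)}
  {x81, x82} × {μ} = {(x81,μ), (x82,μ)}
  {x81, x82} × {ξ} = {(x81,ξ), (x82,ξ)}
  {x82} × {μ, ν} = {(x82,μ), (x82,ν)}
  {x82} × {μ, ξ} = {(x82,μ), (x82,ξ)}
  {x81} × {μ, ν, ξ} = {(x81,μ), (x81,ν), (x81,ξ)}
  {x81, x82, x83} × {μ} = {(x81,μ), (x82,μ), (x83,μ)}
  {x81, x82, x83} × {ξ} = {(x81,ξ), (x82,ξ), (x83,ξ)}
  {x82} × {μ, ν, ξ} = {(x82,μ), (x82,ν), (x82,ξ)}
  {x81, x82} × {μ, ν} = {(x81,μ), (x81,ν), (x82,μ), (x82,ν)}
  {x81, x82} × {μ, ξ} = {(x81,μ), (x81,ξ), (x82,μ), (x82,ξ)}
  {x81, x82} × {μ, ν, ξ} = {(x81,μ), (x81,ν), (x81,ξ), (x82,μ), (x82,ν), (x82,ξ)}
  {x81, x82, x83} × {μ, ν} = {(x81,μ), (x81,ν), (x82,μ), (x82,ν), (x83,μ), (x83,ν)}
  {x81, x82, x83} × {μ, ξ} = {(x81,μ), (x81,ξ), (x82,μ), (x82,ξ), (x83,μ), (x83,ξ)}
  {x81, x82, x83} × {μ, ν, ξ} = {(x81,μ), (x81,ν), (x81,ξ), (x82,μ), (x82,ν), (x82,ξ), (x83,μ), (x83,ν), (x83,ξ)}
These 21 distinct sets form the basis B.
Close under arbitrary unions to get τ_{X×Y}; counting gives |τ_{X×Y}| = 70.


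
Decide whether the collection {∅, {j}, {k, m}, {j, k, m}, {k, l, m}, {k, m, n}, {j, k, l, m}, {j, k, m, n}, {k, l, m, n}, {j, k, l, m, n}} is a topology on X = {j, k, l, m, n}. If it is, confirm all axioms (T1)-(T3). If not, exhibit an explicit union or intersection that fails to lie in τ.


τ IS a topology on X.

Axiom (T1): ∅ ∈ τ? Yes; X ∈ τ? Yes.
Axiom (T2/T3): check pairwise unions and intersections of members of τ.
All pairwise intersections and unions checked — each lies in τ. Therefore τ satisfies (T1), (T2), (T3): it IS a topology on X.


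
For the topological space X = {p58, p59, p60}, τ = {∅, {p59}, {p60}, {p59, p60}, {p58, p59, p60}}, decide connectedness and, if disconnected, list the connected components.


(X, τ) is connected.

Find clopen sets (U ∈ τ with X ∖ U ∈ τ):
  U = ∅, X ∖ U = {p58, p59, p60} — both open, so U is clopen.
  U = {p58, p59, p60}, X ∖ U = ∅ — both open, so U is clopen.
Only trivial clopens (∅ and X) exist, so (X, τ) is connected.
Compute connected components by grouping points that agree on all clopens:
  component: {p58, p59, p60}


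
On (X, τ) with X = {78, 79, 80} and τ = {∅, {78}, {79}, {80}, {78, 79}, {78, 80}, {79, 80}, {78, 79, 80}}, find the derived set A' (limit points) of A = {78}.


A' = ∅

For each x ∈ X, list the open sets U ∈ τ with x ∈ U, then check whether U ∩ (A ∖ {x}) ≠ ∅ for every such U.
  x = 78: open {78} ∋ x has {78} ∩ (A ∖ {78}) = ∅, so x is NOT a limit point.
  x = 79: open {79} ∋ x has {79} ∩ (A ∖ {79}) = ∅, so x is NOT a limit point.
  x = 80: open {80} ∋ x has {80} ∩ (A ∖ {80}) = ∅, so x is NOT a limit point.
Collecting: A' = ∅.


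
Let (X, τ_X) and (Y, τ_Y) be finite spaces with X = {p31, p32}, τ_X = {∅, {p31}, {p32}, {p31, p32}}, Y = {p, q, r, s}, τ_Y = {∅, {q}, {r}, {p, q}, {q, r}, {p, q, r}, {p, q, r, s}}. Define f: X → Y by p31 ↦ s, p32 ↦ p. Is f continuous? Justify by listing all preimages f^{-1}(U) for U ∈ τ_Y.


f IS continuous.

Compute f^{-1}(U) for each U ∈ τ_Y:
  U = ∅: f^{-1}(U) = ∅ ∈ τ_X ✓.
  U = {q}: f^{-1}(U) = ∅ ∈ τ_X ✓.
  U = {r}: f^{-1}(U) = ∅ ∈ τ_X ✓.
  U = {p, q}: f^{-1}(U) = {p32} ∈ τ_X ✓.
  U = {q, r}: f^{-1}(U) = ∅ ∈ τ_X ✓.
  U = {p, q, r}: f^{-1}(U) = {p32} ∈ τ_X ✓.
  U = {p, q, r, s}: f^{-1}(U) = {p31, p32} ∈ τ_X ✓.
Every preimage lies in τ_X, so f IS continuous.


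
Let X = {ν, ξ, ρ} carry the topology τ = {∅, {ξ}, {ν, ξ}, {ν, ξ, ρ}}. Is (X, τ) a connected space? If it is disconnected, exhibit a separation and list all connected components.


(X, τ) is connected.

Find clopen sets (U ∈ τ with X ∖ U ∈ τ):
  U = ∅, X ∖ U = {ν, ξ, ρ} — both open, so U is clopen.
  U = {ν, ξ, ρ}, X ∖ U = ∅ — both open, so U is clopen.
Only trivial clopens (∅ and X) exist, so (X, τ) is connected.
Compute connected components by grouping points that agree on all clopens:
  component: {ν, ξ, ρ}


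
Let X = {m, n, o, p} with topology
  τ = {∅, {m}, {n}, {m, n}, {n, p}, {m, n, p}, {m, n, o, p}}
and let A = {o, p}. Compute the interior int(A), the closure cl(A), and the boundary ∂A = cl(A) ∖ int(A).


int(A) = ∅, cl(A) = {o, p}, ∂A = {o, p}.

Closed sets in (X, τ) are complements of opens:
  closed(X, τ) = {∅, {o}, {m, o}, {o, p}, {m, o, p}, {n, o, p}, {m, n, o, p}}.
int(A) = ⋃ {U ∈ τ : U ⊆ A}. Opens contained in A: ∅.
Taking the union of these: int(A) = ∅.
cl(A) = ⋂ {C closed : A ⊆ C}. Closed sets containing A: {o, p}, {m, o, p}, {n, o, p}, {m, n, o, p}.
Intersecting these: cl(A) = {o, p}.
∂A = cl(A) ∖ int(A) = {o, p} ∖ ∅ = {o, p}.


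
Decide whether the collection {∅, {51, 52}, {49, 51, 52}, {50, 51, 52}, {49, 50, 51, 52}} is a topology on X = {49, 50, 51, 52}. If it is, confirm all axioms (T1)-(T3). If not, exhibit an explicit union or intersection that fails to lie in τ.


τ IS a topology on X.

Axiom (T1): ∅ ∈ τ? Yes; X ∈ τ? Yes.
Axiom (T2/T3): check pairwise unions and intersections of members of τ.
All pairwise intersections and unions checked — each lies in τ. Therefore τ satisfies (T1), (T2), (T3): it IS a topology on X.


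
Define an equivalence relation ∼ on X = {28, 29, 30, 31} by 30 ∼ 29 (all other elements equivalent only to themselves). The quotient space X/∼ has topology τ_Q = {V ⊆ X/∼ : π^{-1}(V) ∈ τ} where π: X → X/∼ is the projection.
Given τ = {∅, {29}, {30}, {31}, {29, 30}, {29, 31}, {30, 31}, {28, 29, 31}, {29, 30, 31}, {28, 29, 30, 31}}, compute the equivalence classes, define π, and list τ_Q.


X/∼ = {[28], [29=30], [31]}; |τ_Q| = 5.

Equivalence classes: [28], [29=30], [31].
Quotient map π: X → X/∼ sends 28 ↦ [28], 29 ↦ [29=30], 30 ↦ [29=30], 31 ↦ [31].
For each subset V ⊆ X/∼, compute π^{-1}(V) ⊆ X and check whether π^{-1}(V) ∈ τ. V is open in τ_Q iff π^{-1}(V) ∈ τ.
  V = {}: π^{-1}(V) = ∅ ∈ τ ✓.
  V = {[28]}: π^{-1}(V) = {28} ∉ τ ✗.
  V = {[29=30]}: π^{-1}(V) = {29, 30} ∈ τ ✓.
  V = {[28], [29=30]}: π^{-1}(V) = {28, 29, 30} ∉ τ ✗.
  V = {[31]}: π^{-1}(V) = {31} ∈ τ ✓.
  V = {[28], [31]}: π^{-1}(V) = {28, 31} ∉ τ ✗.
  V = {[29=30], [31]}: π^{-1}(V) = {29, 30, 31} ∈ τ ✓.
  V = {[28], [29=30], [31]}: π^{-1}(V) = {28, 29, 30, 31} ∈ τ ✓.
Open sets in the quotient: τ_Q = {{}, {[29=30]}, {[31]}, {[29=30], [31]}, {[28], [29=30], [31]}} (5 elements).


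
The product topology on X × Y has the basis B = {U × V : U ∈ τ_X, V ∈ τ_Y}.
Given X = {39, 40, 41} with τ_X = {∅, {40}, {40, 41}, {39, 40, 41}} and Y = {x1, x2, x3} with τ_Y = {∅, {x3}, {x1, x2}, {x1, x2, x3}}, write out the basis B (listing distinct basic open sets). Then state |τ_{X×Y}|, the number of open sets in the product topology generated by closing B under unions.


Basis B = {∅ × ∅, {40} × {x3}, {40} × {x1, x2}, {40, 41} × {x3}, {39, 40, 41} × {x3}, {40} × {x1, x2, x3}, {40, 41} × {x1, x2}, {39, 40, 41} × {x1, x2}, {40, 41} × {x1, x2, x3}, {39, 40, 41} × {x1, x2, x3}}; |τ_{X×Y}| = 16.

Enumerate products U × V with U ∈ τ_X, V ∈ τ_Y (deduplicated):
  ∅ × ∅ = {} (∅)
  {40} × {x3} = {(40,x3)}
  {40} × {x1, x2} = {(40,x1), (40,x2)}
  {40, 41} × {x3} = {(40,x3), (41,x3)}
  {39, 40, 41} × {x3} = {(39,x3), (40,x3), (41,x3)}
  {40} × {x1, x2, x3} = {(40,x1), (40,x2), (40,x3)}
  {40, 41} × {x1, x2} = {(40,x1), (40,x2), (41,x1), (41,x2)}
  {39, 40, 41} × {x1, x2} = {(39,x1), (39,x2), (40,x1), (40,x2), (41,x1), (41,x2)}
  {40, 41} × {x1, x2, x3} = {(40,x1), (40,x2), (40,x3), (41,x1), (41,x2), (41,x3)}
  {39, 40, 41} × {x1, x2, x3} = {(39,x1), (39,x2), (39,x3), (40,x1), (40,x2), (40,x3), (41,x1), (41,x2), (41,x3)}
These 10 distinct sets form the basis B.
Close under arbitrary unions to get τ_{X×Y}; counting gives |τ_{X×Y}| = 16.


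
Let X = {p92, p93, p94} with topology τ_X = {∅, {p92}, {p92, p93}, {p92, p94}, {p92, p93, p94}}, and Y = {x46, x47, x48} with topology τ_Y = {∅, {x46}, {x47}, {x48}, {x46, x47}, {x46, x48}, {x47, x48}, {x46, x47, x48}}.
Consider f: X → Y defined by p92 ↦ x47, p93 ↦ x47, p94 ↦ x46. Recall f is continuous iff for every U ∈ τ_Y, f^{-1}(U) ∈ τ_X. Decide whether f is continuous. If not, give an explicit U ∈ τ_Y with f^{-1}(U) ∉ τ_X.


f is NOT continuous.

Compute f^{-1}(U) for each U ∈ τ_Y:
  U = ∅: f^{-1}(U) = ∅ ∈ τ_X ✓.
  U = {x46}: f^{-1}(U) = {p94} ∉ τ_X ✗.
  U = {x47}: f^{-1}(U) = {p92, p93} ∈ τ_X ✓.
  U = {x48}: f^{-1}(U) = ∅ ∈ τ_X ✓.
  U = {x46, x47}: f^{-1}(U) = {p92, p93, p94} ∈ τ_X ✓.
  U = {x46, x48}: f^{-1}(U) = {p94} ∉ τ_X ✗.
  U = {x47, x48}: f^{-1}(U) = {p92, p93} ∈ τ_X ✓.
  U = {x46, x47, x48}: f^{-1}(U) = {p92, p93, p94} ∈ τ_X ✓.
Found U = {x46} with f^{-1}(U) = {p94} not in τ_X. Therefore f is NOT continuous.


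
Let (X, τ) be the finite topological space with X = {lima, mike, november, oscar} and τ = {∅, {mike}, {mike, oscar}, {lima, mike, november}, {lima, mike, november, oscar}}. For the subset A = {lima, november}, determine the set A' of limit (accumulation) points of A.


A' = {lima, november}

For each x ∈ X, list the open sets U ∈ τ with x ∈ U, then check whether U ∩ (A ∖ {x}) ≠ ∅ for every such U.
  x = lima: opens ∋ x are {lima, mike, november}, {lima, mike, november, oscar}; each meets A ∖ {lima}, so x IS a limit point.
  x = mike: open {mike} ∋ x has {mike} ∩ (A ∖ {mike}) = ∅, so x is NOT a limit point.
  x = november: opens ∋ x are {lima, mike, november}, {lima, mike, november, oscar}; each meets A ∖ {november}, so x IS a limit point.
  x = oscar: open {mike, oscar} ∋ x has {mike, oscar} ∩ (A ∖ {oscar}) = ∅, so x is NOT a limit point.
Collecting: A' = {lima, november}.


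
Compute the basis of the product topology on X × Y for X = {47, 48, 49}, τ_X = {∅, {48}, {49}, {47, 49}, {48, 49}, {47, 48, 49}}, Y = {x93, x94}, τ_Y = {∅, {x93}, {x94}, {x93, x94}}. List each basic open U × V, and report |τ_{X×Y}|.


Basis B = {∅ × ∅, {48} × {x93}, {48} × {x94}, {49} × {x93}, {49} × {x94}, {47, 49} × {x93}, {47, 49} × {x94}, {48} × {x93, x94}, {48, 49} × {x93}, {48, 49} × {x94}, {49} × {x93, x94}, {47, 48, 49} × {x93}, {47, 48, 49} × {x94}, {47, 49} × {x93, x94}, {48, 49} × {x93, x94}, {47, 48, 49} × {x93, x94}}; |τ_{X×Y}| = 36.

Enumerate products U × V with U ∈ τ_X, V ∈ τ_Y (deduplicated):
  ∅ × ∅ = {} (∅)
  {48} × {x93} = {(48,x93)}
  {48} × {x94} = {(48,x94)}
  {49} × {x93} = {(49,x93)}
  {49} × {x94} = {(49,x94)}
  {47, 49} × {x93} = {(47,x93), (49,x93)}
  {47, 49} × {x94} = {(47,x94), (49,x94)}
  {48} × {x93, x94} = {(48,x93), (48,x94)}
  {48, 49} × {x93} = {(48,x93), (49,x93)}
  {48, 49} × {x94} = {(48,x94), (49,x94)}
  {49} × {x93, x94} = {(49,x93), (49,x94)}
  {47, 48, 49} × {x93} = {(47,x93), (48,x93), (49,x93)}
  {47, 48, 49} × {x94} = {(47,x94), (48,x94), (49,x94)}
  {47, 49} × {x93, x94} = {(47,x93), (47,x94), (49,x93), (49,x94)}
  {48, 49} × {x93, x94} = {(48,x93), (48,x94), (49,x93), (49,x94)}
  {47, 48, 49} × {x93, x94} = {(47,x93), (47,x94), (48,x93), (48,x94), (49,x93), (49,x94)}
These 16 distinct sets form the basis B.
Close under arbitrary unions to get τ_{X×Y}; counting gives |τ_{X×Y}| = 36.


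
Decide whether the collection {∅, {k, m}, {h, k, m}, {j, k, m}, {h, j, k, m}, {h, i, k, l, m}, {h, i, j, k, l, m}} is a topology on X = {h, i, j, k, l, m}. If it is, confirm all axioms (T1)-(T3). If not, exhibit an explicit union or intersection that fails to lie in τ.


τ IS a topology on X.

Axiom (T1): ∅ ∈ τ? Yes; X ∈ τ? Yes.
Axiom (T2/T3): check pairwise unions and intersections of members of τ.
All pairwise intersections and unions checked — each lies in τ. Therefore τ satisfies (T1), (T2), (T3): it IS a topology on X.


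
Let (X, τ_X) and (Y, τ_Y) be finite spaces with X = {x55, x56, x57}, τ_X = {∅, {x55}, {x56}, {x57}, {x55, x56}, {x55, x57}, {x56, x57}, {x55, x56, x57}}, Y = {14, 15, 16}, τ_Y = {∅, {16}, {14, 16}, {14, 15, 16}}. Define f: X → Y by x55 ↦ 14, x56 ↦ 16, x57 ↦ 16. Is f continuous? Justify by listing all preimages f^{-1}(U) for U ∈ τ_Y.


f IS continuous.

Compute f^{-1}(U) for each U ∈ τ_Y:
  U = ∅: f^{-1}(U) = ∅ ∈ τ_X ✓.
  U = {16}: f^{-1}(U) = {x56, x57} ∈ τ_X ✓.
  U = {14, 16}: f^{-1}(U) = {x55, x56, x57} ∈ τ_X ✓.
  U = {14, 15, 16}: f^{-1}(U) = {x55, x56, x57} ∈ τ_X ✓.
Every preimage lies in τ_X, so f IS continuous.


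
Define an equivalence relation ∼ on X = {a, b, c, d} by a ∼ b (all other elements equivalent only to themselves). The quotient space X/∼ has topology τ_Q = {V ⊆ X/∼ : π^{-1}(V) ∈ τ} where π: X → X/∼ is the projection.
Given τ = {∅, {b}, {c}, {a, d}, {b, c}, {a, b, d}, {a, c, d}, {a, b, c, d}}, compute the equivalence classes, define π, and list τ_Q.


X/∼ = {[a=b], [c], [d]}; |τ_Q| = 4.

Equivalence classes: [a=b], [c], [d].
Quotient map π: X → X/∼ sends a ↦ [a=b], b ↦ [a=b], c ↦ [c], d ↦ [d].
For each subset V ⊆ X/∼, compute π^{-1}(V) ⊆ X and check whether π^{-1}(V) ∈ τ. V is open in τ_Q iff π^{-1}(V) ∈ τ.
  V = {}: π^{-1}(V) = ∅ ∈ τ ✓.
  V = {[a=b]}: π^{-1}(V) = {a, b} ∉ τ ✗.
  V = {[c]}: π^{-1}(V) = {c} ∈ τ ✓.
  V = {[a=b], [c]}: π^{-1}(V) = {a, b, c} ∉ τ ✗.
  V = {[d]}: π^{-1}(V) = {d} ∉ τ ✗.
  V = {[a=b], [d]}: π^{-1}(V) = {a, b, d} ∈ τ ✓.
  V = {[c], [d]}: π^{-1}(V) = {c, d} ∉ τ ✗.
  V = {[a=b], [c], [d]}: π^{-1}(V) = {a, b, c, d} ∈ τ ✓.
Open sets in the quotient: τ_Q = {{}, {[c]}, {[a=b], [d]}, {[a=b], [c], [d]}} (4 elements).
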